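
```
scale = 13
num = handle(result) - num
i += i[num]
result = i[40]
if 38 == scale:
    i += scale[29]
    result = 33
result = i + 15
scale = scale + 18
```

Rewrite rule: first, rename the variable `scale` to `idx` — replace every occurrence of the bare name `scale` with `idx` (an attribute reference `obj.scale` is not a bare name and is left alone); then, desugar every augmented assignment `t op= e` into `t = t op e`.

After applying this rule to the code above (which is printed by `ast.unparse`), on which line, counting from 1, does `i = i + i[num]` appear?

3

Transformed code:
idx = 13
num = handle(result) - num
i = i + i[num]
result = i[40]
if 38 == idx:
    i = i + idx[29]
    result = 33
result = i + 15
idx = idx + 18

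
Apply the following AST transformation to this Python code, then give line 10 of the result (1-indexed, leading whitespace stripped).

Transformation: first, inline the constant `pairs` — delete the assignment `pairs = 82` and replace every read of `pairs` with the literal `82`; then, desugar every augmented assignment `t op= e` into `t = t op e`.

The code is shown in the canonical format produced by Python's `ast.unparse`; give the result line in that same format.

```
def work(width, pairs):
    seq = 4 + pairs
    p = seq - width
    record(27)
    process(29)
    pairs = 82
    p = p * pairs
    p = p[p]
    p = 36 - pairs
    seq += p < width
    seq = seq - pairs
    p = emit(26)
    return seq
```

Transformed code:
def work(width, pairs):
    seq = 4 + 82
    p = seq - width
    record(27)
    process(29)
    p = p * 82
    p = p[p]
    p = 36 - 82
    seq = seq + (p < width)
    seq = seq - 82
    p = emit(26)
    return seq

seq = seq - 82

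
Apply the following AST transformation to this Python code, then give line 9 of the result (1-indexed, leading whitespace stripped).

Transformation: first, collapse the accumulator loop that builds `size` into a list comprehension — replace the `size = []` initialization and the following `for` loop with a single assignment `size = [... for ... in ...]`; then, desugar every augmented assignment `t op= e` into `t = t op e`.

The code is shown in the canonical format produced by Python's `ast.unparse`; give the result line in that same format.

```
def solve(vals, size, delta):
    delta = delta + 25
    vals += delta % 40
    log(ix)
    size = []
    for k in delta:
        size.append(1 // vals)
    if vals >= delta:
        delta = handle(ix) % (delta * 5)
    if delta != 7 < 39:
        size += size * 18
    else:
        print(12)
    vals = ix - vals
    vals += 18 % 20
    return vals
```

size = size + size * 18

Transformed code:
def solve(vals, size, delta):
    delta = delta + 25
    vals = vals + delta % 40
    log(ix)
    size = [1 // vals for k in delta]
    if vals >= delta:
        delta = handle(ix) % (delta * 5)
    if delta != 7 < 39:
        size = size + size * 18
    else:
        print(12)
    vals = ix - vals
    vals = vals + 18 % 20
    return vals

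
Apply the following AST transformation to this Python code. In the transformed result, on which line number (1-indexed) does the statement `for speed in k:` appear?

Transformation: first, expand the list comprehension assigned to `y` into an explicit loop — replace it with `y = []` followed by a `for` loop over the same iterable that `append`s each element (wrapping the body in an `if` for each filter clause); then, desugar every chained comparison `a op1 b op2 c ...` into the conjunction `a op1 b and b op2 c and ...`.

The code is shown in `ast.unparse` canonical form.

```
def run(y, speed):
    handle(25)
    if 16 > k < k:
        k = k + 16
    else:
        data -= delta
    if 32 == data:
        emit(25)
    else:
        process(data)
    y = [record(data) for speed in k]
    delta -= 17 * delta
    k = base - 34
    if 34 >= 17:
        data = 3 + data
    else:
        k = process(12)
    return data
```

Transformed code:
def run(y, speed):
    handle(25)
    if 16 > k and k < k:
        k = k + 16
    else:
        data -= delta
    if 32 == data:
        emit(25)
    else:
        process(data)
    y = []
    for speed in k:
        y.append(record(data))
    delta -= 17 * delta
    k = base - 34
    if 34 >= 17:
        data = 3 + data
    else:
        k = process(12)
    return data

12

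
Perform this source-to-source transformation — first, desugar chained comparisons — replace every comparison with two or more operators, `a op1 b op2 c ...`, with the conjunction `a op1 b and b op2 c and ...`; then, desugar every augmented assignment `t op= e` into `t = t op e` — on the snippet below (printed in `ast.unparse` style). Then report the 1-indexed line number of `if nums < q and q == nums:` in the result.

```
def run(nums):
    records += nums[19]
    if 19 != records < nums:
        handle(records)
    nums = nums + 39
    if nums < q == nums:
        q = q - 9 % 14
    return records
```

6

Transformed code:
def run(nums):
    records = records + nums[19]
    if 19 != records and records < nums:
        handle(records)
    nums = nums + 39
    if nums < q and q == nums:
        q = q - 9 % 14
    return records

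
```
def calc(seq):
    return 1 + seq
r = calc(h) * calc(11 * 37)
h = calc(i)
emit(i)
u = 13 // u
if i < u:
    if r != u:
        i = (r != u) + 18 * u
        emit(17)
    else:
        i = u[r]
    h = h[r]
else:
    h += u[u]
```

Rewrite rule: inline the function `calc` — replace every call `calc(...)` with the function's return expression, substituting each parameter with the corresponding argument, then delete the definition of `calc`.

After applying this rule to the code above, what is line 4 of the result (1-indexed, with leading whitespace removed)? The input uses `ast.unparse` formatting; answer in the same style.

Transformed code:
r = (1 + h) * (1 + 11 * 37)
h = 1 + i
emit(i)
u = 13 // u
if i < u:
    if r != u:
        i = (r != u) + 18 * u
        emit(17)
    else:
        i = u[r]
    h = h[r]
else:
    h += u[u]

u = 13 // u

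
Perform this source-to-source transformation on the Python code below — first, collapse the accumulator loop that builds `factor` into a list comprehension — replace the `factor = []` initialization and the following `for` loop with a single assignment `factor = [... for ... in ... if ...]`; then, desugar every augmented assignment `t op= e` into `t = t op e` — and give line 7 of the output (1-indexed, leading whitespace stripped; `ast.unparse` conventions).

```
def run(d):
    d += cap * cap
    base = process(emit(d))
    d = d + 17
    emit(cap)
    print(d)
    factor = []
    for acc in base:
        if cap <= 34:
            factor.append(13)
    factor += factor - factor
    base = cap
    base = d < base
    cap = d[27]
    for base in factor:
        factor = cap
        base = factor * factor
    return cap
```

Transformed code:
def run(d):
    d = d + cap * cap
    base = process(emit(d))
    d = d + 17
    emit(cap)
    print(d)
    factor = [13 for acc in base if cap <= 34]
    factor = factor + (factor - factor)
    base = cap
    base = d < base
    cap = d[27]
    for base in factor:
        factor = cap
        base = factor * factor
    return cap

factor = [13 for acc in base if cap <= 34]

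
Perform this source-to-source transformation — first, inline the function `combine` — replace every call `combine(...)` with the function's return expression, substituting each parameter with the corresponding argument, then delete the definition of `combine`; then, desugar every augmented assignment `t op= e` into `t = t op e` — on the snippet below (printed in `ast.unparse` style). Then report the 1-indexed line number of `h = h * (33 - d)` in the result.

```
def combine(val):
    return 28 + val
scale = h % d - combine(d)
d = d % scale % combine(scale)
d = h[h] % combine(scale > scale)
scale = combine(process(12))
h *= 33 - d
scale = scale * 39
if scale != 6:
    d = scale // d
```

5

Transformed code:
scale = h % d - (28 + d)
d = d % scale % (28 + scale)
d = h[h] % (28 + (scale > scale))
scale = 28 + process(12)
h = h * (33 - d)
scale = scale * 39
if scale != 6:
    d = scale // d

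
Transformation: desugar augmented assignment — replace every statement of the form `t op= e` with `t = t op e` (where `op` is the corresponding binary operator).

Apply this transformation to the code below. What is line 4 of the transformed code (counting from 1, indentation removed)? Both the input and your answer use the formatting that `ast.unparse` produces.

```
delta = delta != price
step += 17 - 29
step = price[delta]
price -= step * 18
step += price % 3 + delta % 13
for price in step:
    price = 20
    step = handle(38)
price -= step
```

price = price - step * 18

Transformed code:
delta = delta != price
step = step + (17 - 29)
step = price[delta]
price = price - step * 18
step = step + (price % 3 + delta % 13)
for price in step:
    price = 20
    step = handle(38)
price = price - step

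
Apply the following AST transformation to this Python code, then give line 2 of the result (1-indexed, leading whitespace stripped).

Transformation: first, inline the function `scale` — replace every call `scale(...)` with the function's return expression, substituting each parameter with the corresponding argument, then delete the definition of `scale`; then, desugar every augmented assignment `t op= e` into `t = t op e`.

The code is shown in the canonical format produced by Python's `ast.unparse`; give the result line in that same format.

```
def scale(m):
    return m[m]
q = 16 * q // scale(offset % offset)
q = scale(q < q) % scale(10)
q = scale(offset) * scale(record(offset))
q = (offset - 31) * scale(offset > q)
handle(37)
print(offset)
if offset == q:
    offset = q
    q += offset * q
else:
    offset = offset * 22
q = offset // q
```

q = (q < q)[q < q] % 10[10]

Transformed code:
q = 16 * q // (offset % offset)[offset % offset]
q = (q < q)[q < q] % 10[10]
q = offset[offset] * record(offset)[record(offset)]
q = (offset - 31) * (offset > q)[offset > q]
handle(37)
print(offset)
if offset == q:
    offset = q
    q = q + offset * q
else:
    offset = offset * 22
q = offset // q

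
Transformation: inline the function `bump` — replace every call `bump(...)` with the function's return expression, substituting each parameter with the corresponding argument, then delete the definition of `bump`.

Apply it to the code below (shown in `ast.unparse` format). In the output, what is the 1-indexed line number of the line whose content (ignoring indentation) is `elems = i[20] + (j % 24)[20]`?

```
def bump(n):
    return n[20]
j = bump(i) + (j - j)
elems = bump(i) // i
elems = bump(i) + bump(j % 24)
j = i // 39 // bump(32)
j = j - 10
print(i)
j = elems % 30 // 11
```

Transformed code:
j = i[20] + (j - j)
elems = i[20] // i
elems = i[20] + (j % 24)[20]
j = i // 39 // 32[20]
j = j - 10
print(i)
j = elems % 30 // 11

3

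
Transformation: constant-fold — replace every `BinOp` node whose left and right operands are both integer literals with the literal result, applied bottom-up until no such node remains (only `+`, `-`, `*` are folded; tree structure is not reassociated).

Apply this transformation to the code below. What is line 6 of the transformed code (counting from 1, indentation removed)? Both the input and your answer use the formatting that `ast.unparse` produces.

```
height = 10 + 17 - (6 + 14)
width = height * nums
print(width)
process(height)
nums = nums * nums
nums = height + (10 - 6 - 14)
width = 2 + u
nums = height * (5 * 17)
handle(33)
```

nums = height + -10

Transformed code:
height = 7
width = height * nums
print(width)
process(height)
nums = nums * nums
nums = height + -10
width = 2 + u
nums = height * 85
handle(33)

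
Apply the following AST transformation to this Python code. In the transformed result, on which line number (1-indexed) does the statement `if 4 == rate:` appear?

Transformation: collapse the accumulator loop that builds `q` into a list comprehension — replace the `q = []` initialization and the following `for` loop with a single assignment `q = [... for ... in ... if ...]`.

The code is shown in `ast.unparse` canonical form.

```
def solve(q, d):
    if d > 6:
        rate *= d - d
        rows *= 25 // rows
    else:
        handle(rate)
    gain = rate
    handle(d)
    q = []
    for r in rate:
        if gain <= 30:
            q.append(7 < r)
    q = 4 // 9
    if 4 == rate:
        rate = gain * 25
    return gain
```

Transformed code:
def solve(q, d):
    if d > 6:
        rate *= d - d
        rows *= 25 // rows
    else:
        handle(rate)
    gain = rate
    handle(d)
    q = [7 < r for r in rate if gain <= 30]
    q = 4 // 9
    if 4 == rate:
        rate = gain * 25
    return gain

11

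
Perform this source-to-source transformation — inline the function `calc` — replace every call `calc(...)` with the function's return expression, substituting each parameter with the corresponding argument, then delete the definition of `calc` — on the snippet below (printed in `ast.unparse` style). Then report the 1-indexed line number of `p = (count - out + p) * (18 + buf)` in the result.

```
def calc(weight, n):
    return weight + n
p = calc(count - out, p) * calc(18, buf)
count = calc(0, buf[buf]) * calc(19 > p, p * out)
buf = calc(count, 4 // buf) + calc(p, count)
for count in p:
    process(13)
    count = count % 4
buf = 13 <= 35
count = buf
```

Transformed code:
p = (count - out + p) * (18 + buf)
count = (0 + buf[buf]) * ((19 > p) + p * out)
buf = count + 4 // buf + (p + count)
for count in p:
    process(13)
    count = count % 4
buf = 13 <= 35
count = buf

1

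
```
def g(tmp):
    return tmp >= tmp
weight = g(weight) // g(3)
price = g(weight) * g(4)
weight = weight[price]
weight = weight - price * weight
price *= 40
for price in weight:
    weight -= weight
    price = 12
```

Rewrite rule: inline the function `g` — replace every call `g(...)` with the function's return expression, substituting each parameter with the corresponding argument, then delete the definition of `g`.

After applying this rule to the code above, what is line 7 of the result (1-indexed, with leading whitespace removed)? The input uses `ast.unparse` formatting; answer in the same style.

weight -= weight

Transformed code:
weight = (weight >= weight) // (3 >= 3)
price = (weight >= weight) * (4 >= 4)
weight = weight[price]
weight = weight - price * weight
price *= 40
for price in weight:
    weight -= weight
    price = 12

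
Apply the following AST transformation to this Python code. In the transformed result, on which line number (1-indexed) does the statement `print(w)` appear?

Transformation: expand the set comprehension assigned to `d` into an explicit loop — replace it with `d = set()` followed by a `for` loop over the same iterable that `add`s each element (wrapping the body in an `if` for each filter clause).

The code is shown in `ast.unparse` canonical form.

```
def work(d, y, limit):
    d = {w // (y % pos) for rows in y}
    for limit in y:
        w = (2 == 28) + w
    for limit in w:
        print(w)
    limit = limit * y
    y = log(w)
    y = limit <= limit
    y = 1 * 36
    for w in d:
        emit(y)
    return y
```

Transformed code:
def work(d, y, limit):
    d = set()
    for rows in y:
        d.add(w // (y % pos))
    for limit in y:
        w = (2 == 28) + w
    for limit in w:
        print(w)
    limit = limit * y
    y = log(w)
    y = limit <= limit
    y = 1 * 36
    for w in d:
        emit(y)
    return y

8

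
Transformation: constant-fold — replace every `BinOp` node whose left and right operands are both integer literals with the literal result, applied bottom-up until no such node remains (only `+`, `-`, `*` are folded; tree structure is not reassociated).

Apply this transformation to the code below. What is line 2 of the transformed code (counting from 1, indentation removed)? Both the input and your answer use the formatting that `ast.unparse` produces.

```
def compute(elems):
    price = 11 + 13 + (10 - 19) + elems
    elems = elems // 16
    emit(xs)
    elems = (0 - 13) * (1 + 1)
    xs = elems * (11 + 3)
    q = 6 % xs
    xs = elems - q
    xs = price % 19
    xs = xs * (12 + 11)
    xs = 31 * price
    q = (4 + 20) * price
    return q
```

Transformed code:
def compute(elems):
    price = 15 + elems
    elems = elems // 16
    emit(xs)
    elems = -26
    xs = elems * 14
    q = 6 % xs
    xs = elems - q
    xs = price % 19
    xs = xs * 23
    xs = 31 * price
    q = 24 * price
    return q

price = 15 + elems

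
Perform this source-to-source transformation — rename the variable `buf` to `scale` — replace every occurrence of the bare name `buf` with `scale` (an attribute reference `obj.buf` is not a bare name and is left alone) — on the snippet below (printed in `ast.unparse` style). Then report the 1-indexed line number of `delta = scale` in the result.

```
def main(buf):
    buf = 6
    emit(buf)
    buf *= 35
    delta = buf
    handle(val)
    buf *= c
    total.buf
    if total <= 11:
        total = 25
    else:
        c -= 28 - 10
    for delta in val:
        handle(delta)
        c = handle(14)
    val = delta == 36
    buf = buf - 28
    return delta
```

5

Transformed code:
def main(scale):
    scale = 6
    emit(scale)
    scale *= 35
    delta = scale
    handle(val)
    scale *= c
    total.buf
    if total <= 11:
        total = 25
    else:
        c -= 28 - 10
    for delta in val:
        handle(delta)
        c = handle(14)
    val = delta == 36
    scale = scale - 28
    return delta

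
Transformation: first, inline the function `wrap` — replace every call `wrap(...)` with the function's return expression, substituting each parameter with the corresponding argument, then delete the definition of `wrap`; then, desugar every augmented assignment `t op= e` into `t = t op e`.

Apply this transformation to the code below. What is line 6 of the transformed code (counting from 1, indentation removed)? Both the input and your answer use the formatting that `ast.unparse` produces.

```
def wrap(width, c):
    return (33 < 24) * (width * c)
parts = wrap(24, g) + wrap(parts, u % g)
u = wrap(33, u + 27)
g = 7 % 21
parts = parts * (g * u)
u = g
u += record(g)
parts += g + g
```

Transformed code:
parts = (33 < 24) * (24 * g) + (33 < 24) * (parts * (u % g))
u = (33 < 24) * (33 * (u + 27))
g = 7 % 21
parts = parts * (g * u)
u = g
u = u + record(g)
parts = parts + (g + g)

u = u + record(g)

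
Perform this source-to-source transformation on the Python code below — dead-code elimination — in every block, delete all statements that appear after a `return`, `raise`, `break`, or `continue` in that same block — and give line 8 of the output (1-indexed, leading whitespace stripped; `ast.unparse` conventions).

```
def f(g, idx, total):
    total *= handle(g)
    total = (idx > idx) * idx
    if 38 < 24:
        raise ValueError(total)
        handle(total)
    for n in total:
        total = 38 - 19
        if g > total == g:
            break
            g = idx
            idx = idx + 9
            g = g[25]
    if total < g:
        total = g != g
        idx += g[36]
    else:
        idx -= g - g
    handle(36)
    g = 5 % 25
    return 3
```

Transformed code:
def f(g, idx, total):
    total *= handle(g)
    total = (idx > idx) * idx
    if 38 < 24:
        raise ValueError(total)
    for n in total:
        total = 38 - 19
        if g > total == g:
            break
    if total < g:
        total = g != g
        idx += g[36]
    else:
        idx -= g - g
    handle(36)
    g = 5 % 25
    return 3

if g > total == g:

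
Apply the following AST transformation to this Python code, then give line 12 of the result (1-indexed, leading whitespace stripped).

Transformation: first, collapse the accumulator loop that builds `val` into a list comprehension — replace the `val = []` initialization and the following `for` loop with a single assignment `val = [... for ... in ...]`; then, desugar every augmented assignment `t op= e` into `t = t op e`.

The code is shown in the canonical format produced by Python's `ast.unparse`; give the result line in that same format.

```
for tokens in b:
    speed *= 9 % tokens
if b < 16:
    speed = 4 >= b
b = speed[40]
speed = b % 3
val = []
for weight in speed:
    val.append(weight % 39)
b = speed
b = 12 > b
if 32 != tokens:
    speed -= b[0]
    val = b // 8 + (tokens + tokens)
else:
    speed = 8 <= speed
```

val = b // 8 + (tokens + tokens)

Transformed code:
for tokens in b:
    speed = speed * (9 % tokens)
if b < 16:
    speed = 4 >= b
b = speed[40]
speed = b % 3
val = [weight % 39 for weight in speed]
b = speed
b = 12 > b
if 32 != tokens:
    speed = speed - b[0]
    val = b // 8 + (tokens + tokens)
else:
    speed = 8 <= speed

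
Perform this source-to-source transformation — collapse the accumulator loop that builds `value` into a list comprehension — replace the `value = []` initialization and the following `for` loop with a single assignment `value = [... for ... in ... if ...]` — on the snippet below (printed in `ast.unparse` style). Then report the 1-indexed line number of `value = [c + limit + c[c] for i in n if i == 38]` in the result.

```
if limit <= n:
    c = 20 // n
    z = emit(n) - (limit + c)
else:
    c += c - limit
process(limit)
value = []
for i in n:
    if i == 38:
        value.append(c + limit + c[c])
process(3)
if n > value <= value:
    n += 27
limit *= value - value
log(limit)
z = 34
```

7

Transformed code:
if limit <= n:
    c = 20 // n
    z = emit(n) - (limit + c)
else:
    c += c - limit
process(limit)
value = [c + limit + c[c] for i in n if i == 38]
process(3)
if n > value <= value:
    n += 27
limit *= value - value
log(limit)
z = 34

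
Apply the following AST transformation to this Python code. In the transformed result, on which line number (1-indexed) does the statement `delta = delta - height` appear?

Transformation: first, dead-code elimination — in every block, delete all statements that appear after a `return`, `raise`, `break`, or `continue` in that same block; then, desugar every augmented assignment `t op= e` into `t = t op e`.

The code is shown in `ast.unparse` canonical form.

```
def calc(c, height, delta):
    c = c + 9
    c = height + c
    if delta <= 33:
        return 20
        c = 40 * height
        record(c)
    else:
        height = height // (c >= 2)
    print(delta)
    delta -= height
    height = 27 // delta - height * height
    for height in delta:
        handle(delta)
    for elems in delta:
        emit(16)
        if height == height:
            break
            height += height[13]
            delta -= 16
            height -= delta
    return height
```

9

Transformed code:
def calc(c, height, delta):
    c = c + 9
    c = height + c
    if delta <= 33:
        return 20
    else:
        height = height // (c >= 2)
    print(delta)
    delta = delta - height
    height = 27 // delta - height * height
    for height in delta:
        handle(delta)
    for elems in delta:
        emit(16)
        if height == height:
            break
    return height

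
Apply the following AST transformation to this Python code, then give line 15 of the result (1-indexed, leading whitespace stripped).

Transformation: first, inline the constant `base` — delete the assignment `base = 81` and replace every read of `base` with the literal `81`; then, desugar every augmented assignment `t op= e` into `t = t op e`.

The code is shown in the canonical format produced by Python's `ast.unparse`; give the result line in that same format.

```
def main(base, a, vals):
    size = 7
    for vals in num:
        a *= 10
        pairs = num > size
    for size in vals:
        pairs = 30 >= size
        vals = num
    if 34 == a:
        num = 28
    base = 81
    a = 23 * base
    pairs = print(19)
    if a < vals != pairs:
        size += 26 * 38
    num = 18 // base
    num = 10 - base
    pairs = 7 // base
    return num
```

Transformed code:
def main(base, a, vals):
    size = 7
    for vals in num:
        a = a * 10
        pairs = num > size
    for size in vals:
        pairs = 30 >= size
        vals = num
    if 34 == a:
        num = 28
    a = 23 * 81
    pairs = print(19)
    if a < vals != pairs:
        size = size + 26 * 38
    num = 18 // 81
    num = 10 - 81
    pairs = 7 // 81
    return num

num = 18 // 81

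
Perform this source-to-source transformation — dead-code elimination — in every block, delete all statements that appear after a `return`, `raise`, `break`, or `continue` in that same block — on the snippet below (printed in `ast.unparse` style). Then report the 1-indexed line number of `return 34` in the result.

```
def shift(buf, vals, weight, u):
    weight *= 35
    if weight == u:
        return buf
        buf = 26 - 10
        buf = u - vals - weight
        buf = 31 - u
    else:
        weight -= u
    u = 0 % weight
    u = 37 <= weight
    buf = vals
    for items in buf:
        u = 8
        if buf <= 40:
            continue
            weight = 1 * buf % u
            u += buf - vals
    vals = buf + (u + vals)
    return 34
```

15

Transformed code:
def shift(buf, vals, weight, u):
    weight *= 35
    if weight == u:
        return buf
    else:
        weight -= u
    u = 0 % weight
    u = 37 <= weight
    buf = vals
    for items in buf:
        u = 8
        if buf <= 40:
            continue
    vals = buf + (u + vals)
    return 34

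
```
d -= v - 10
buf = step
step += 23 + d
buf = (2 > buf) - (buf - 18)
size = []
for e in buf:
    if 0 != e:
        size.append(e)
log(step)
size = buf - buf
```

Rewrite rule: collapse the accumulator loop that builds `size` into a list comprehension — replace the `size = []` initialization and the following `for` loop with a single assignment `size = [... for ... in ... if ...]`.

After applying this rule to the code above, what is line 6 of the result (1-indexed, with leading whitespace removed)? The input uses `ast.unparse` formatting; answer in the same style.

log(step)

Transformed code:
d -= v - 10
buf = step
step += 23 + d
buf = (2 > buf) - (buf - 18)
size = [e for e in buf if 0 != e]
log(step)
size = buf - buf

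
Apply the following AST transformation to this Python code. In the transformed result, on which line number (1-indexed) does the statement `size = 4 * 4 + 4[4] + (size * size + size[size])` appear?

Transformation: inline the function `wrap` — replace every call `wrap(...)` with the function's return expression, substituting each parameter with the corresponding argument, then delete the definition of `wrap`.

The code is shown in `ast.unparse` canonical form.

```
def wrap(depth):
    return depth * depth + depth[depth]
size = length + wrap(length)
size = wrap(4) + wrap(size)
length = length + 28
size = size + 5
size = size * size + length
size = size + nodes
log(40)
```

2

Transformed code:
size = length + (length * length + length[length])
size = 4 * 4 + 4[4] + (size * size + size[size])
length = length + 28
size = size + 5
size = size * size + length
size = size + nodes
log(40)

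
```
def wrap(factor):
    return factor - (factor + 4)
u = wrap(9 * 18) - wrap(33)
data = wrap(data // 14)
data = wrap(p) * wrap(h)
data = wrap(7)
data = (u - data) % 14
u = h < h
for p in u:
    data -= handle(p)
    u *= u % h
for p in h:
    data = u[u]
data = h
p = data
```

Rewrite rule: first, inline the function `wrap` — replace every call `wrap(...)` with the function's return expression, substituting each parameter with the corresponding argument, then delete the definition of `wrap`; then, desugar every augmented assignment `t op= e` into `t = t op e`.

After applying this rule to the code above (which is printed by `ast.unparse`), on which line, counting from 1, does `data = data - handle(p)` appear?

Transformed code:
u = 9 * 18 - (9 * 18 + 4) - (33 - (33 + 4))
data = data // 14 - (data // 14 + 4)
data = (p - (p + 4)) * (h - (h + 4))
data = 7 - (7 + 4)
data = (u - data) % 14
u = h < h
for p in u:
    data = data - handle(p)
    u = u * (u % h)
for p in h:
    data = u[u]
data = h
p = data

8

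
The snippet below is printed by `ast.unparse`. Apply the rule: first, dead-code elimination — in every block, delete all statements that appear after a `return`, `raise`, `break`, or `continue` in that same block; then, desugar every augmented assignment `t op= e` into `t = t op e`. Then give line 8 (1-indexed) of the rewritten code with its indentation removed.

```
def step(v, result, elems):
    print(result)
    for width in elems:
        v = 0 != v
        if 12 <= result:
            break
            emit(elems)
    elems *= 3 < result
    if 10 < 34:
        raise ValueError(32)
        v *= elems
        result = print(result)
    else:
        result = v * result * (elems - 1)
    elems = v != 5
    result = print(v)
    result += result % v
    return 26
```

if 10 < 34:

Transformed code:
def step(v, result, elems):
    print(result)
    for width in elems:
        v = 0 != v
        if 12 <= result:
            break
    elems = elems * (3 < result)
    if 10 < 34:
        raise ValueError(32)
    else:
        result = v * result * (elems - 1)
    elems = v != 5
    result = print(v)
    result = result + result % v
    return 26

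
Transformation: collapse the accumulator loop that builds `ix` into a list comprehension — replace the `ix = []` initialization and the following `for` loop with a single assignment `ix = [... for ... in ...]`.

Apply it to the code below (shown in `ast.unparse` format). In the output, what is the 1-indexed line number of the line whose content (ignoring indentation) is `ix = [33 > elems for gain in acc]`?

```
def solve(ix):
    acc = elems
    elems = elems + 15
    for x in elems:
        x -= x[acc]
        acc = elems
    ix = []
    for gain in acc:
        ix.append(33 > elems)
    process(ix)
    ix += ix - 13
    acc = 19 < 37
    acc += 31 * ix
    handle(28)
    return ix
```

7

Transformed code:
def solve(ix):
    acc = elems
    elems = elems + 15
    for x in elems:
        x -= x[acc]
        acc = elems
    ix = [33 > elems for gain in acc]
    process(ix)
    ix += ix - 13
    acc = 19 < 37
    acc += 31 * ix
    handle(28)
    return ix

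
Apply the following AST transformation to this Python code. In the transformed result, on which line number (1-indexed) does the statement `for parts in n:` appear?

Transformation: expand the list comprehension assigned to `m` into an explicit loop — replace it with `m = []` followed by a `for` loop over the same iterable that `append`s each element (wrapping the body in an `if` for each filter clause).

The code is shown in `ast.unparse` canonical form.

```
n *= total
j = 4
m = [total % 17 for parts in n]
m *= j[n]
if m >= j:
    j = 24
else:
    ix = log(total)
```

Transformed code:
n *= total
j = 4
m = []
for parts in n:
    m.append(total % 17)
m *= j[n]
if m >= j:
    j = 24
else:
    ix = log(total)

4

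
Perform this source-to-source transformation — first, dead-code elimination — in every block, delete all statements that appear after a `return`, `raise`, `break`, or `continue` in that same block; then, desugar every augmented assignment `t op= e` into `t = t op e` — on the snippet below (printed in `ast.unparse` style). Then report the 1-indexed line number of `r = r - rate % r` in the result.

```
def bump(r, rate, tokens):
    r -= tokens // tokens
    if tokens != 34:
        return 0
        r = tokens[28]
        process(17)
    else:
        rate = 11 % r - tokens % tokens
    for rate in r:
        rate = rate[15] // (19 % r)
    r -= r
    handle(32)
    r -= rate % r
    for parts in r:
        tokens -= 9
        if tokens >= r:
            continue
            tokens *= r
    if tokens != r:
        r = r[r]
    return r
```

11

Transformed code:
def bump(r, rate, tokens):
    r = r - tokens // tokens
    if tokens != 34:
        return 0
    else:
        rate = 11 % r - tokens % tokens
    for rate in r:
        rate = rate[15] // (19 % r)
    r = r - r
    handle(32)
    r = r - rate % r
    for parts in r:
        tokens = tokens - 9
        if tokens >= r:
            continue
    if tokens != r:
        r = r[r]
    return r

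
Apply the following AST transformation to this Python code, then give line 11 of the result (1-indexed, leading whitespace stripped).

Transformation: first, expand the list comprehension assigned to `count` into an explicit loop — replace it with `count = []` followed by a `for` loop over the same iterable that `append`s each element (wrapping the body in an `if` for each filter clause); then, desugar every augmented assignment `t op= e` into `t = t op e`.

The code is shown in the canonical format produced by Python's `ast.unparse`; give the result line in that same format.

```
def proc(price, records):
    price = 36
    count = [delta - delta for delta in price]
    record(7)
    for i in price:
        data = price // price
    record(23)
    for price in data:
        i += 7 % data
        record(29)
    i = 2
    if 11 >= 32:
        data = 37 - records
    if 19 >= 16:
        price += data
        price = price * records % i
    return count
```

Transformed code:
def proc(price, records):
    price = 36
    count = []
    for delta in price:
        count.append(delta - delta)
    record(7)
    for i in price:
        data = price // price
    record(23)
    for price in data:
        i = i + 7 % data
        record(29)
    i = 2
    if 11 >= 32:
        data = 37 - records
    if 19 >= 16:
        price = price + data
        price = price * records % i
    return count

i = i + 7 % data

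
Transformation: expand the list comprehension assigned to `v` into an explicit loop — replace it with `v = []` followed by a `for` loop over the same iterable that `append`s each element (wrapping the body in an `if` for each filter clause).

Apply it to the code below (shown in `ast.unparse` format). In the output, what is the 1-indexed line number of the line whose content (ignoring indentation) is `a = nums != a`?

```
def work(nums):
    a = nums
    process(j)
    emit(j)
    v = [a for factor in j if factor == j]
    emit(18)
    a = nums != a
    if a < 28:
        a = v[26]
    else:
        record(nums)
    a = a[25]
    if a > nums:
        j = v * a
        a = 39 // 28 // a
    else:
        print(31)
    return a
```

10

Transformed code:
def work(nums):
    a = nums
    process(j)
    emit(j)
    v = []
    for factor in j:
        if factor == j:
            v.append(a)
    emit(18)
    a = nums != a
    if a < 28:
        a = v[26]
    else:
        record(nums)
    a = a[25]
    if a > nums:
        j = v * a
        a = 39 // 28 // a
    else:
        print(31)
    return a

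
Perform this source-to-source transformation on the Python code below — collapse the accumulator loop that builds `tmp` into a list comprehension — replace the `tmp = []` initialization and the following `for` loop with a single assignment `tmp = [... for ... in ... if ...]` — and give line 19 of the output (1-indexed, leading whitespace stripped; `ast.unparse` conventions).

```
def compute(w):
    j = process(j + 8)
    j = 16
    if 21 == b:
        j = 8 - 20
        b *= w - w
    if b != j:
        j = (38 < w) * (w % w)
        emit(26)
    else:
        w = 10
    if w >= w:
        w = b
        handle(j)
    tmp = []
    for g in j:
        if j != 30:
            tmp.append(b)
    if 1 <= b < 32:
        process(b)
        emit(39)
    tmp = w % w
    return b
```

Transformed code:
def compute(w):
    j = process(j + 8)
    j = 16
    if 21 == b:
        j = 8 - 20
        b *= w - w
    if b != j:
        j = (38 < w) * (w % w)
        emit(26)
    else:
        w = 10
    if w >= w:
        w = b
        handle(j)
    tmp = [b for g in j if j != 30]
    if 1 <= b < 32:
        process(b)
        emit(39)
    tmp = w % w
    return b

tmp = w % w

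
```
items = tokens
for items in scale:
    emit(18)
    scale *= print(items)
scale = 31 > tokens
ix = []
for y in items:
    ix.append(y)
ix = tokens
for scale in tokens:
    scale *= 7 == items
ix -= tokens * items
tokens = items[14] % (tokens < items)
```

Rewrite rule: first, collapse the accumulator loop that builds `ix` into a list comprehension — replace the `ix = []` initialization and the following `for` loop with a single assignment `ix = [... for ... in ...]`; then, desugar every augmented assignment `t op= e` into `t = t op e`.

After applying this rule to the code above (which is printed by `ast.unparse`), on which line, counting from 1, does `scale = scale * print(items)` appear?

4

Transformed code:
items = tokens
for items in scale:
    emit(18)
    scale = scale * print(items)
scale = 31 > tokens
ix = [y for y in items]
ix = tokens
for scale in tokens:
    scale = scale * (7 == items)
ix = ix - tokens * items
tokens = items[14] % (tokens < items)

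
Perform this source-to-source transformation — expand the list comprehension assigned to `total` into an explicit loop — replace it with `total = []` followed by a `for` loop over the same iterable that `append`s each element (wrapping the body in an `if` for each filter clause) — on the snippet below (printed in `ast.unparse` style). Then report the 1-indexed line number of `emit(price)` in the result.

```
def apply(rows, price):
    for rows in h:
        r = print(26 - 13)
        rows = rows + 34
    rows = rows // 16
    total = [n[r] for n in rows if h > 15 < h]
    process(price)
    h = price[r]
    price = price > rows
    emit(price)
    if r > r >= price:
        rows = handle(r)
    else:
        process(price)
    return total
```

Transformed code:
def apply(rows, price):
    for rows in h:
        r = print(26 - 13)
        rows = rows + 34
    rows = rows // 16
    total = []
    for n in rows:
        if h > 15 < h:
            total.append(n[r])
    process(price)
    h = price[r]
    price = price > rows
    emit(price)
    if r > r >= price:
        rows = handle(r)
    else:
        process(price)
    return total

13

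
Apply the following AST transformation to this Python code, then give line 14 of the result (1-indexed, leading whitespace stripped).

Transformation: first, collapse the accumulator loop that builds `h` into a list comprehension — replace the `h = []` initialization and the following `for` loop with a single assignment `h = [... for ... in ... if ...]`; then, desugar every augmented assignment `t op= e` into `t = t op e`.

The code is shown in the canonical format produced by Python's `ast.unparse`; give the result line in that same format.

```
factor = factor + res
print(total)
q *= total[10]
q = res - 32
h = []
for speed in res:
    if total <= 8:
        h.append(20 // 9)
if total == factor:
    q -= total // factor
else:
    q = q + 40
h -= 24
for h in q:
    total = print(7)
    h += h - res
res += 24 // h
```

Transformed code:
factor = factor + res
print(total)
q = q * total[10]
q = res - 32
h = [20 // 9 for speed in res if total <= 8]
if total == factor:
    q = q - total // factor
else:
    q = q + 40
h = h - 24
for h in q:
    total = print(7)
    h = h + (h - res)
res = res + 24 // h

res = res + 24 // h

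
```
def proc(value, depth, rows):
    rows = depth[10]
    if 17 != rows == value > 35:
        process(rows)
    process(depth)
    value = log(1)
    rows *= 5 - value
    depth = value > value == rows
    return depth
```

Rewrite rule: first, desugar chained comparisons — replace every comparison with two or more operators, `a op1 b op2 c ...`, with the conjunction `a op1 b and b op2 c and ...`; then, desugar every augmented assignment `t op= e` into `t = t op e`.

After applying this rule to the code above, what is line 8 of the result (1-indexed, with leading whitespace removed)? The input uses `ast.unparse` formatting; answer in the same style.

depth = value > value and value == rows

Transformed code:
def proc(value, depth, rows):
    rows = depth[10]
    if 17 != rows and rows == value and (value > 35):
        process(rows)
    process(depth)
    value = log(1)
    rows = rows * (5 - value)
    depth = value > value and value == rows
    return depth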